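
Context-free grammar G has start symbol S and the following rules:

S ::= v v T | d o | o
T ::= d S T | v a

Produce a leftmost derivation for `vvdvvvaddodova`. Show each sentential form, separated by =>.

S => vvT => vvdST => vvdvvTT => vvdvvvaT => vvdvvvadST => vvdvvvaddoT => vvdvvvaddodST => vvdvvvaddodoT => vvdvvvaddodova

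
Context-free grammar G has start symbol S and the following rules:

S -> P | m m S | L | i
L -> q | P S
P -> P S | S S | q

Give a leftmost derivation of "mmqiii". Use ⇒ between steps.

S ⇒ P ⇒ SS ⇒ mmSS ⇒ mmPS ⇒ mmPSS ⇒ mmPSSS ⇒ mmqSSS ⇒ mmqiSS ⇒ mmqiiS ⇒ mmqiii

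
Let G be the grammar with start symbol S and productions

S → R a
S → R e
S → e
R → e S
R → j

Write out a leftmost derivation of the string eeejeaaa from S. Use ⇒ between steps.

S ⇒ Ra   [S → R a]
Ra ⇒ eSa   [R → e S]
eSa ⇒ eRaa   [S → R a]
eRaa ⇒ eeSaa   [R → e S]
eeSaa ⇒ eeRaaa   [S → R a]
eeRaaa ⇒ eeeSaaa   [R → e S]
eeeSaaa ⇒ eeeReaaa   [S → R e]
eeeReaaa ⇒ eeejeaaa   [R → j]

S ⇒ Ra ⇒ eSa ⇒ eRaa ⇒ eeSaa ⇒ eeRaaa ⇒ eeeSaaa ⇒ eeeReaaa ⇒ eeejeaaa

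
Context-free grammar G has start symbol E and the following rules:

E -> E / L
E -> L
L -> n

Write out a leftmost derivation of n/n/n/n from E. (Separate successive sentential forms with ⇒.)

E⇒E/L⇒E/L/L⇒E/L/L/L⇒L/L/L/L⇒n/L/L/L⇒n/n/L/L⇒n/n/n/L⇒n/n/n/n

E ⇒ E/L   [E -> E / L]
E/L ⇒ E/L/L   [E -> E / L]
E/L/L ⇒ E/L/L/L   [E -> E / L]
E/L/L/L ⇒ L/L/L/L   [E -> L]
L/L/L/L ⇒ n/L/L/L   [L -> n]
n/L/L/L ⇒ n/n/L/L   [L -> n]
n/n/L/L ⇒ n/n/n/L   [L -> n]
n/n/n/L ⇒ n/n/n/n   [L -> n]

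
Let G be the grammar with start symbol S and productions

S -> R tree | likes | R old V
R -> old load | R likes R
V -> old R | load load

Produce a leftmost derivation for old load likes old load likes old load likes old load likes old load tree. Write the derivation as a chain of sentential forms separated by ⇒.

S ⇒ R tree ⇒ R likes R tree ⇒ R likes R likes R tree ⇒ old load likes R likes R tree ⇒ old load likes R likes R likes R tree ⇒ old load likes R likes R likes R likes R tree ⇒ old load likes old load likes R likes R likes R tree ⇒ old load likes old load likes old load likes R likes R tree ⇒ old load likes old load likes old load likes old load likes R tree ⇒ old load likes old load likes old load likes old load likes old load tree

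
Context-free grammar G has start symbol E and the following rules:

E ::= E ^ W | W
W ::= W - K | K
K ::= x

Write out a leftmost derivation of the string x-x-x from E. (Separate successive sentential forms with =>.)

E=>W=>W-K=>W-K-K=>K-K-K=>x-K-K=>x-x-K=>x-x-x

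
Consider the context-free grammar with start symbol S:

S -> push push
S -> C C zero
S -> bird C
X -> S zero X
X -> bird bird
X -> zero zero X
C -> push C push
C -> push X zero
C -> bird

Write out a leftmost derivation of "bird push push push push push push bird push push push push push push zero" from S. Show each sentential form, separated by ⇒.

S ⇒ C C zero ⇒ bird C zero ⇒ bird push C push zero ⇒ bird push push C push push zero ⇒ bird push push push C push push push zero ⇒ bird push push push push C push push push push zero ⇒ bird push push push push push C push push push push push zero ⇒ bird push push push push push push C push push push push push push zero ⇒ bird push push push push push push bird push push push push push push zero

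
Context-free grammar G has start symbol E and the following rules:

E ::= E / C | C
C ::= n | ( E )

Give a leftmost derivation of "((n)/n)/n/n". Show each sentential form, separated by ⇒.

E ⇒ E/C   [E ::= E / C]
E/C ⇒ E/C/C   [E ::= E / C]
E/C/C ⇒ C/C/C   [E ::= C]
C/C/C ⇒ (E)/C/C   [C ::= ( E )]
(E)/C/C ⇒ (E/C)/C/C   [E ::= E / C]
(E/C)/C/C ⇒ (C/C)/C/C   [E ::= C]
(C/C)/C/C ⇒ ((E)/C)/C/C   [C ::= ( E )]
((E)/C)/C/C ⇒ ((C)/C)/C/C   [E ::= C]
((C)/C)/C/C ⇒ ((n)/C)/C/C   [C ::= n]
((n)/C)/C/C ⇒ ((n)/n)/C/C   [C ::= n]
((n)/n)/C/C ⇒ ((n)/n)/n/C   [C ::= n]
((n)/n)/n/C ⇒ ((n)/n)/n/n   [C ::= n]

E ⇒ E/C ⇒ E/C/C ⇒ C/C/C ⇒ (E)/C/C ⇒ (E/C)/C/C ⇒ (C/C)/C/C ⇒ ((E)/C)/C/C ⇒ ((C)/C)/C/C ⇒ ((n)/C)/C/C ⇒ ((n)/n)/C/C ⇒ ((n)/n)/n/C ⇒ ((n)/n)/n/n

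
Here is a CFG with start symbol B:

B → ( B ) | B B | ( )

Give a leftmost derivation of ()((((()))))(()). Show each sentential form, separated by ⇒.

B ⇒ BB ⇒ BBB ⇒ ()BB ⇒ ()(B)B ⇒ ()((B))B ⇒ ()(((B)))B ⇒ ()((((B))))B ⇒ ()((((()))))B ⇒ ()((((()))))(B) ⇒ ()((((()))))(())

B ⇒ BB   [B → B B]
BB ⇒ BBB   [B → B B]
BBB ⇒ ()BB   [B → ( )]
()BB ⇒ ()(B)B   [B → ( B )]
()(B)B ⇒ ()((B))B   [B → ( B )]
()((B))B ⇒ ()(((B)))B   [B → ( B )]
()(((B)))B ⇒ ()((((B))))B   [B → ( B )]
()((((B))))B ⇒ ()((((()))))B   [B → ( )]
()((((()))))B ⇒ ()((((()))))(B)   [B → ( B )]
()((((()))))(B) ⇒ ()((((()))))(())   [B → ( )]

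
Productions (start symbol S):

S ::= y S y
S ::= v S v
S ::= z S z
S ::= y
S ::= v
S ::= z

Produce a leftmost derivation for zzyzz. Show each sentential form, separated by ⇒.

S⇒zSz⇒zzSzz⇒zzyzz

S ⇒ zSz   [S ::= z S z]
zSz ⇒ zzSzz   [S ::= z S z]
zzSzz ⇒ zzyzz   [S ::= y]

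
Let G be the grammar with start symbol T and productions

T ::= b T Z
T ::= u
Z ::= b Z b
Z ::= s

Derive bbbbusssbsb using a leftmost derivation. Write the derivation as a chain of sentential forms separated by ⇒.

T ⇒ bTZ ⇒ bbTZZ ⇒ bbbTZZZ ⇒ bbbbTZZZZ ⇒ bbbbuZZZZ ⇒ bbbbusZZZ ⇒ bbbbussZZ ⇒ bbbbusssZ ⇒ bbbbusssbZb ⇒ bbbbusssbsb

T ⇒ bTZ   [T ::= b T Z]
bTZ ⇒ bbTZZ   [T ::= b T Z]
bbTZZ ⇒ bbbTZZZ   [T ::= b T Z]
bbbTZZZ ⇒ bbbbTZZZZ   [T ::= b T Z]
bbbbTZZZZ ⇒ bbbbuZZZZ   [T ::= u]
bbbbuZZZZ ⇒ bbbbusZZZ   [Z ::= s]
bbbbusZZZ ⇒ bbbbussZZ   [Z ::= s]
bbbbussZZ ⇒ bbbbusssZ   [Z ::= s]
bbbbusssZ ⇒ bbbbusssbZb   [Z ::= b Z b]
bbbbusssbZb ⇒ bbbbusssbsb   [Z ::= s]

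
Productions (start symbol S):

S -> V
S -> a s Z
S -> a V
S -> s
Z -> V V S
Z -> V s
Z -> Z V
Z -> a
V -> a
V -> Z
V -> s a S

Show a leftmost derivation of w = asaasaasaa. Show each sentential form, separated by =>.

S => aV => asaS => asaV => asaZ => asaZV => asaZVV => asaVVSVV => asaaVSVV => asaasaSSVV => asaasaVSVV => asaasaaSVV => asaasaasVV => asaasaasaV => asaasaasaa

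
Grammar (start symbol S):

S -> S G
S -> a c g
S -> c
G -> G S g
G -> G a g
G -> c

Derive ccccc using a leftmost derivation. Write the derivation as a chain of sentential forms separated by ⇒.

S⇒SG⇒SGG⇒SGGG⇒SGGGG⇒cGGGG⇒ccGGG⇒cccGG⇒ccccG⇒ccccc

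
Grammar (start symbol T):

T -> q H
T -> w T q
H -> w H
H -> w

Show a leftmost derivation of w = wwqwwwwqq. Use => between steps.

T => wTq => wwTqq => wwqHqq => wwqwHqq => wwqwwHqq => wwqwwwHqq => wwqwwwwqq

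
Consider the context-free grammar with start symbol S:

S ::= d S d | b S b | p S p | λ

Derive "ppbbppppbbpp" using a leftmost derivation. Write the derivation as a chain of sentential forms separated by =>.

S=>pSp=>ppSpp=>ppbSbpp=>ppbbSbbpp=>ppbbpSpbbpp=>ppbbppSppbbpp=>ppbbppppbbpp

S => pSp   [S ::= p S p]
pSp => ppSpp   [S ::= p S p]
ppSpp => ppbSbpp   [S ::= b S b]
ppbSbpp => ppbbSbbpp   [S ::= b S b]
ppbbSbbpp => ppbbpSpbbpp   [S ::= p S p]
ppbbpSpbbpp => ppbbppSppbbpp   [S ::= p S p]
ppbbppSppbbpp => ppbbppppbbpp   [S ::= λ]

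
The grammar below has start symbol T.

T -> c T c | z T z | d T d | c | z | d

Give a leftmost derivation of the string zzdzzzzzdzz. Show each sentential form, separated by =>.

T => zTz => zzTzz => zzdTdzz => zzdzTzdzz => zzdzzTzzdzz => zzdzzzzzdzz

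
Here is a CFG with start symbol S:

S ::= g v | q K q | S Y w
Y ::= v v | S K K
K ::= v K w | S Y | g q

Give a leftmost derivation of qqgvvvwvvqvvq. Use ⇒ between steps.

S ⇒ qKq ⇒ qSYq ⇒ qqKqYq ⇒ qqSYqYq ⇒ qqSYwYqYq ⇒ qqgvYwYqYq ⇒ qqgvvvwYqYq ⇒ qqgvvvwvvqYq ⇒ qqgvvvwvvqvvq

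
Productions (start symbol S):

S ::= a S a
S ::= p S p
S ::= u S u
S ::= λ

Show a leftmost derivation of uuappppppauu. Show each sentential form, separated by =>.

S => uSu => uuSuu => uuaSauu => uuapSpauu => uuappSppauu => uuapppSpppauu => uuappppppauu

S => uSu   [S ::= u S u]
uSu => uuSuu   [S ::= u S u]
uuSuu => uuaSauu   [S ::= a S a]
uuaSauu => uuapSpauu   [S ::= p S p]
uuapSpauu => uuappSppauu   [S ::= p S p]
uuappSppauu => uuapppSpppauu   [S ::= p S p]
uuapppSpppauu => uuappppppauu   [S ::= λ]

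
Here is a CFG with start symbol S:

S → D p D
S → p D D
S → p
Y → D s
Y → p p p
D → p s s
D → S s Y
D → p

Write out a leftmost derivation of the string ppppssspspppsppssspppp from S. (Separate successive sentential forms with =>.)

S => pDD   [S → p D D]
pDD => pSsYD   [D → S s Y]
pSsYD => pDpDsYD   [S → D p D]
pDpDsYD => pSsYpDsYD   [D → S s Y]
pSsYpDsYD => pDpDsYpDsYD   [S → D p D]
pDpDsYpDsYD => pppDsYpDsYD   [D → p]
pppDsYpDsYD => ppppsssYpDsYD   [D → p s s]
ppppsssYpDsYD => ppppsssDspDsYD   [Y → D s]
ppppsssDspDsYD => ppppsssSsYspDsYD   [D → S s Y]
ppppsssSsYspDsYD => ppppssspsYspDsYD   [S → p]
ppppssspsYspDsYD => ppppssspspppspDsYD   [Y → p p p]
ppppssspspppspDsYD => ppppssspspppsppsssYD   [D → p s s]
ppppssspspppsppsssYD => ppppssspspppsppssspppD   [Y → p p p]
ppppssspspppsppssspppD => ppppssspspppsppssspppp   [D → p]

S => pDD => pSsYD => pDpDsYD => pSsYpDsYD => pDpDsYpDsYD => pppDsYpDsYD => ppppsssYpDsYD => ppppsssDspDsYD => ppppsssSsYspDsYD => ppppssspsYspDsYD => ppppssspspppspDsYD => ppppssspspppsppsssYD => ppppssspspppsppssspppD => ppppssspspppsppssspppp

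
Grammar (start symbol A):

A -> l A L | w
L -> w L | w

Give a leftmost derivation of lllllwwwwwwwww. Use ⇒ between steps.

A⇒lAL⇒llALL⇒lllALLL⇒llllALLLL⇒lllllALLLLL⇒lllllwLLLLL⇒lllllwwLLLLL⇒lllllwwwLLLLL⇒lllllwwwwLLLLL⇒lllllwwwwwLLLL⇒lllllwwwwwwLLL⇒lllllwwwwwwwLL⇒lllllwwwwwwwwL⇒lllllwwwwwwwww

A ⇒ lAL   [A -> l A L]
lAL ⇒ llALL   [A -> l A L]
llALL ⇒ lllALLL   [A -> l A L]
lllALLL ⇒ llllALLLL   [A -> l A L]
llllALLLL ⇒ lllllALLLLL   [A -> l A L]
lllllALLLLL ⇒ lllllwLLLLL   [A -> w]
lllllwLLLLL ⇒ lllllwwLLLLL   [L -> w L]
lllllwwLLLLL ⇒ lllllwwwLLLLL   [L -> w L]
lllllwwwLLLLL ⇒ lllllwwwwLLLLL   [L -> w L]
lllllwwwwLLLLL ⇒ lllllwwwwwLLLL   [L -> w]
lllllwwwwwLLLL ⇒ lllllwwwwwwLLL   [L -> w]
lllllwwwwwwLLL ⇒ lllllwwwwwwwLL   [L -> w]
lllllwwwwwwwLL ⇒ lllllwwwwwwwwL   [L -> w]
lllllwwwwwwwwL ⇒ lllllwwwwwwwww   [L -> w]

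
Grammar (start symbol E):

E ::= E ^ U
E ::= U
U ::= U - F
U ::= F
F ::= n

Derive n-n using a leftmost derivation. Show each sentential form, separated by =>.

E => U   [E ::= U]
U => U-F   [U ::= U - F]
U-F => F-F   [U ::= F]
F-F => n-F   [F ::= n]
n-F => n-n   [F ::= n]

E=>U=>U-F=>F-F=>n-F=>n-n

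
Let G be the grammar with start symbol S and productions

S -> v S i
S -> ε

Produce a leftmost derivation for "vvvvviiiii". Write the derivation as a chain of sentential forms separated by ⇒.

S ⇒ vSi   [S -> v S i]
vSi ⇒ vvSii   [S -> v S i]
vvSii ⇒ vvvSiii   [S -> v S i]
vvvSiii ⇒ vvvvSiiii   [S -> v S i]
vvvvSiiii ⇒ vvvvvSiiiii   [S -> v S i]
vvvvvSiiiii ⇒ vvvvviiiii   [S -> ε]

S ⇒ vSi ⇒ vvSii ⇒ vvvSiii ⇒ vvvvSiiii ⇒ vvvvvSiiiii ⇒ vvvvviiiii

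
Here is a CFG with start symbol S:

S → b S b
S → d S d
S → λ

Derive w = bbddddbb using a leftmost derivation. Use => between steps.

S => bSb => bbSbb => bbdSdbb => bbddSddbb => bbddddbb

S => bSb   [S → b S b]
bSb => bbSbb   [S → b S b]
bbSbb => bbdSdbb   [S → d S d]
bbdSdbb => bbddSddbb   [S → d S d]
bbddSddbb => bbddddbb   [S → λ]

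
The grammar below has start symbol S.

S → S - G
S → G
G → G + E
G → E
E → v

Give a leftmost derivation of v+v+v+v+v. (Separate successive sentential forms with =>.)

S=>G=>G+E=>G+E+E=>G+E+E+E=>G+E+E+E+E=>E+E+E+E+E=>v+E+E+E+E=>v+v+E+E+E=>v+v+v+E+E=>v+v+v+v+E=>v+v+v+v+v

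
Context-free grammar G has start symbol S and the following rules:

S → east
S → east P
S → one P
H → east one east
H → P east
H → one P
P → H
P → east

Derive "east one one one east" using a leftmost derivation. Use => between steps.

S => east P   [S → east P]
east P => east H   [P → H]
east H => east one P   [H → one P]
east one P => east one H   [P → H]
east one H => east one one P   [H → one P]
east one one P => east one one H   [P → H]
east one one H => east one one one P   [H → one P]
east one one one P => east one one one east   [P → east]

S => east P => east H => east one P => east one H => east one one P => east one one H => east one one one P => east one one one east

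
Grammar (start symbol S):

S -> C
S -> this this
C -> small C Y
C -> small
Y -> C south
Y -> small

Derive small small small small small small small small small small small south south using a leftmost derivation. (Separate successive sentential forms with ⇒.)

S ⇒ C ⇒ small C Y ⇒ small small C Y Y ⇒ small small small Y Y ⇒ small small small small Y ⇒ small small small small C south ⇒ small small small small small C Y south ⇒ small small small small small small Y south ⇒ small small small small small small C south south ⇒ small small small small small small small C Y south south ⇒ small small small small small small small small C Y Y south south ⇒ small small small small small small small small small Y Y south south ⇒ small small small small small small small small small small Y south south ⇒ small small small small small small small small small small small south south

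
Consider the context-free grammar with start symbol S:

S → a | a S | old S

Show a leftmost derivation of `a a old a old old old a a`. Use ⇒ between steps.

S ⇒ a S ⇒ a a S ⇒ a a old S ⇒ a a old a S ⇒ a a old a old S ⇒ a a old a old old S ⇒ a a old a old old old S ⇒ a a old a old old old a S ⇒ a a old a old old old a a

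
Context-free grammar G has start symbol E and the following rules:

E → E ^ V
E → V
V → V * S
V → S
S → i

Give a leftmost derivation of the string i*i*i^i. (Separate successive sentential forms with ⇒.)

E ⇒ E^V   [E → E ^ V]
E^V ⇒ V^V   [E → V]
V^V ⇒ V*S^V   [V → V * S]
V*S^V ⇒ V*S*S^V   [V → V * S]
V*S*S^V ⇒ S*S*S^V   [V → S]
S*S*S^V ⇒ i*S*S^V   [S → i]
i*S*S^V ⇒ i*i*S^V   [S → i]
i*i*S^V ⇒ i*i*i^V   [S → i]
i*i*i^V ⇒ i*i*i^S   [V → S]
i*i*i^S ⇒ i*i*i^i   [S → i]

E ⇒ E^V ⇒ V^V ⇒ V*S^V ⇒ V*S*S^V ⇒ S*S*S^V ⇒ i*S*S^V ⇒ i*i*S^V ⇒ i*i*i^V ⇒ i*i*i^S ⇒ i*i*i^i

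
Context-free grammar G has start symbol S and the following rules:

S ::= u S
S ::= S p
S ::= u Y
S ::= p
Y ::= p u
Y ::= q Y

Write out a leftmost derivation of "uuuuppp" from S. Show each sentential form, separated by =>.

S => Sp   [S ::= S p]
Sp => uSp   [S ::= u S]
uSp => uuSp   [S ::= u S]
uuSp => uuuSp   [S ::= u S]
uuuSp => uuuuSp   [S ::= u S]
uuuuSp => uuuuSpp   [S ::= S p]
uuuuSpp => uuuuppp   [S ::= p]

S => Sp => uSp => uuSp => uuuSp => uuuuSp => uuuuSpp => uuuuppp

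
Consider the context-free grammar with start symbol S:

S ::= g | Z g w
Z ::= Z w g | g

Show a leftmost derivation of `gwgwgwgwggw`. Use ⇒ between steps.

S ⇒ Zgw   [S ::= Z g w]
Zgw ⇒ Zwggw   [Z ::= Z w g]
Zwggw ⇒ Zwgwggw   [Z ::= Z w g]
Zwgwggw ⇒ Zwgwgwggw   [Z ::= Z w g]
Zwgwgwggw ⇒ Zwgwgwgwggw   [Z ::= Z w g]
Zwgwgwgwggw ⇒ gwgwgwgwggw   [Z ::= g]

S⇒Zgw⇒Zwggw⇒Zwgwggw⇒Zwgwgwggw⇒Zwgwgwgwggw⇒gwgwgwgwggw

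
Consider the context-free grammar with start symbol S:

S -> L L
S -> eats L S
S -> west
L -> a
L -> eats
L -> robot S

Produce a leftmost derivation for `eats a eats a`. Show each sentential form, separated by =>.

S => eats L S => eats a S => eats a L L => eats a eats L => eats a eats a

S => eats L S   [S -> eats L S]
eats L S => eats a S   [L -> a]
eats a S => eats a L L   [S -> L L]
eats a L L => eats a eats L   [L -> eats]
eats a eats L => eats a eats a   [L -> a]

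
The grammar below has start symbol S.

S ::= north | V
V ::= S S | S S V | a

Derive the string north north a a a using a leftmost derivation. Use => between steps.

S => V   [S ::= V]
V => S S V   [V ::= S S V]
S S V => north S V   [S ::= north]
north S V => north V V   [S ::= V]
north V V => north S S V V   [V ::= S S V]
north S S V V => north north S V V   [S ::= north]
north north S V V => north north V V V   [S ::= V]
north north V V V => north north a V V   [V ::= a]
north north a V V => north north a a V   [V ::= a]
north north a a V => north north a a a   [V ::= a]

S => V => S S V => north S V => north V V => north S S V V => north north S V V => north north V V V => north north a V V => north north a a V => north north a a a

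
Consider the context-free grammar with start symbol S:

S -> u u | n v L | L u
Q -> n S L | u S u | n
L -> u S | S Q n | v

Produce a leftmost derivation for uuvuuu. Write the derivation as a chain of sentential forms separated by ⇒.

S ⇒ Lu ⇒ uSu ⇒ uLuu ⇒ uuSuu ⇒ uuLuuu ⇒ uuvuuu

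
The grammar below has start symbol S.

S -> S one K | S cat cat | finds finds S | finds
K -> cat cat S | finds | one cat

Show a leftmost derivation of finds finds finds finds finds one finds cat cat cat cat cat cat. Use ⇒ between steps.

S ⇒ S cat cat   [S -> S cat cat]
S cat cat ⇒ S cat cat cat cat   [S -> S cat cat]
S cat cat cat cat ⇒ S cat cat cat cat cat cat   [S -> S cat cat]
S cat cat cat cat cat cat ⇒ S one K cat cat cat cat cat cat   [S -> S one K]
S one K cat cat cat cat cat cat ⇒ finds finds S one K cat cat cat cat cat cat   [S -> finds finds S]
finds finds S one K cat cat cat cat cat cat ⇒ finds finds finds finds S one K cat cat cat cat cat cat   [S -> finds finds S]
finds finds finds finds S one K cat cat cat cat cat cat ⇒ finds finds finds finds finds one K cat cat cat cat cat cat   [S -> finds]
finds finds finds finds finds one K cat cat cat cat cat cat ⇒ finds finds finds finds finds one finds cat cat cat cat cat cat   [K -> finds]

S ⇒ S cat cat ⇒ S cat cat cat cat ⇒ S cat cat cat cat cat cat ⇒ S one K cat cat cat cat cat cat ⇒ finds finds S one K cat cat cat cat cat cat ⇒ finds finds finds finds S one K cat cat cat cat cat cat ⇒ finds finds finds finds finds one K cat cat cat cat cat cat ⇒ finds finds finds finds finds one finds cat cat cat cat cat cat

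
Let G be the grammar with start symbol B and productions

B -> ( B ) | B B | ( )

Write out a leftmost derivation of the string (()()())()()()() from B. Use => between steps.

B=>BB=>BBB=>BBBB=>BBBBB=>(B)BBBB=>(BB)BBBB=>(BBB)BBBB=>(()BB)BBBB=>(()()B)BBBB=>(()()())BBBB=>(()()())()BBB=>(()()())()()BB=>(()()())()()()B=>(()()())()()()()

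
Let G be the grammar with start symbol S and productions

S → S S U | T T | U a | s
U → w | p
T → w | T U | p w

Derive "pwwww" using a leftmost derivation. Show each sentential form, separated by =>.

S=>TT=>TUT=>TUUT=>pwUUT=>pwwUT=>pwwwT=>pwwww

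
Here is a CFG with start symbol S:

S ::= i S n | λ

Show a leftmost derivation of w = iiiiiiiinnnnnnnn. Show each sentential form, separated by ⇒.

S⇒iSn⇒iiSnn⇒iiiSnnn⇒iiiiSnnnn⇒iiiiiSnnnnn⇒iiiiiiSnnnnnn⇒iiiiiiiSnnnnnnn⇒iiiiiiiiSnnnnnnnn⇒iiiiiiiinnnnnnnn

S ⇒ iSn   [S ::= i S n]
iSn ⇒ iiSnn   [S ::= i S n]
iiSnn ⇒ iiiSnnn   [S ::= i S n]
iiiSnnn ⇒ iiiiSnnnn   [S ::= i S n]
iiiiSnnnn ⇒ iiiiiSnnnnn   [S ::= i S n]
iiiiiSnnnnn ⇒ iiiiiiSnnnnnn   [S ::= i S n]
iiiiiiSnnnnnn ⇒ iiiiiiiSnnnnnnn   [S ::= i S n]
iiiiiiiSnnnnnnn ⇒ iiiiiiiiSnnnnnnnn   [S ::= i S n]
iiiiiiiiSnnnnnnnn ⇒ iiiiiiiinnnnnnnn   [S ::= λ]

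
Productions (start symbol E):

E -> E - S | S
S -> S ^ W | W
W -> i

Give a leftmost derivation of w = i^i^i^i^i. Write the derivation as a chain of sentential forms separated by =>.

E => S => S^W => S^W^W => S^W^W^W => S^W^W^W^W => W^W^W^W^W => i^W^W^W^W => i^i^W^W^W => i^i^i^W^W => i^i^i^i^W => i^i^i^i^i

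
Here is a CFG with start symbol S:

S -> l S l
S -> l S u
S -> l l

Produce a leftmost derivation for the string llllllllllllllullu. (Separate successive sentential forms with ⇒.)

S ⇒ lSu   [S -> l S u]
lSu ⇒ llSlu   [S -> l S l]
llSlu ⇒ lllSllu   [S -> l S l]
lllSllu ⇒ llllSullu   [S -> l S u]
llllSullu ⇒ lllllSlullu   [S -> l S l]
lllllSlullu ⇒ llllllSllullu   [S -> l S l]
llllllSllullu ⇒ lllllllSlllullu   [S -> l S l]
lllllllSlllullu ⇒ llllllllSllllullu   [S -> l S l]
llllllllSllllullu ⇒ llllllllllllllullu   [S -> l l]

S⇒lSu⇒llSlu⇒lllSllu⇒llllSullu⇒lllllSlullu⇒llllllSllullu⇒lllllllSlllullu⇒llllllllSllllullu⇒llllllllllllllullu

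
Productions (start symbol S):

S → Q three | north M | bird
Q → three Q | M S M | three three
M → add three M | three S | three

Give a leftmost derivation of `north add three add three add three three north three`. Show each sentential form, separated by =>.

S => north M => north add three M => north add three add three M => north add three add three add three M => north add three add three add three three S => north add three add three add three three north M => north add three add three add three three north three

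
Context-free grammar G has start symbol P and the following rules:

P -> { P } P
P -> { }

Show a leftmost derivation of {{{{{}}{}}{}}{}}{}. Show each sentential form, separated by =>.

P => {P}P   [P -> { P } P]
{P}P => {{P}P}P   [P -> { P } P]
{{P}P}P => {{{P}P}P}P   [P -> { P } P]
{{{P}P}P}P => {{{{P}P}P}P}P   [P -> { P } P]
{{{{P}P}P}P}P => {{{{{}}P}P}P}P   [P -> { }]
{{{{{}}P}P}P}P => {{{{{}}{}}P}P}P   [P -> { }]
{{{{{}}{}}P}P}P => {{{{{}}{}}{}}P}P   [P -> { }]
{{{{{}}{}}{}}P}P => {{{{{}}{}}{}}{}}P   [P -> { }]
{{{{{}}{}}{}}{}}P => {{{{{}}{}}{}}{}}{}   [P -> { }]

P=>{P}P=>{{P}P}P=>{{{P}P}P}P=>{{{{P}P}P}P}P=>{{{{{}}P}P}P}P=>{{{{{}}{}}P}P}P=>{{{{{}}{}}{}}P}P=>{{{{{}}{}}{}}{}}P=>{{{{{}}{}}{}}{}}{}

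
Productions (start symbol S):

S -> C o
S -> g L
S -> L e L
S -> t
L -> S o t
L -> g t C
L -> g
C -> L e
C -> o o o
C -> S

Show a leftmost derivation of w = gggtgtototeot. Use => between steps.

S=>gL=>gSot=>ggLot=>gggtCot=>gggtLeot=>gggtSoteot=>gggtgLoteot=>gggtgSototeot=>gggtgtototeot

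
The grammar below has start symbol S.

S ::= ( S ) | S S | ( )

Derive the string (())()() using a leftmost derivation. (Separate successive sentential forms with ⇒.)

S ⇒ SS ⇒ SSS ⇒ (S)SS ⇒ (())SS ⇒ (())()S ⇒ (())()()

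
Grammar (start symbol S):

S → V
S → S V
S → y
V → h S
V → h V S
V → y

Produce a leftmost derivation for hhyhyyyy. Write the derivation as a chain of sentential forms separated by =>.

S => V   [S → V]
V => hVS   [V → h V S]
hVS => hhSS   [V → h S]
hhSS => hhyS   [S → y]
hhyS => hhySV   [S → S V]
hhySV => hhySVV   [S → S V]
hhySVV => hhyVVV   [S → V]
hhyVVV => hhyhVSVV   [V → h V S]
hhyhVSVV => hhyhySVV   [V → y]
hhyhySVV => hhyhyyVV   [S → y]
hhyhyyVV => hhyhyyyV   [V → y]
hhyhyyyV => hhyhyyyy   [V → y]

S => V => hVS => hhSS => hhyS => hhySV => hhySVV => hhyVVV => hhyhVSVV => hhyhySVV => hhyhyyVV => hhyhyyyV => hhyhyyyy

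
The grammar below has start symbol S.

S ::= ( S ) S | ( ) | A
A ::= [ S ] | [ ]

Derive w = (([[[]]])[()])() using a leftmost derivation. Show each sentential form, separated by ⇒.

S ⇒ (S)S   [S ::= ( S ) S]
(S)S ⇒ ((S)S)S   [S ::= ( S ) S]
((S)S)S ⇒ ((A)S)S   [S ::= A]
((A)S)S ⇒ (([S])S)S   [A ::= [ S ]]
(([S])S)S ⇒ (([A])S)S   [S ::= A]
(([A])S)S ⇒ (([[S]])S)S   [A ::= [ S ]]
(([[S]])S)S ⇒ (([[A]])S)S   [S ::= A]
(([[A]])S)S ⇒ (([[[]]])S)S   [A ::= [ ]]
(([[[]]])S)S ⇒ (([[[]]])A)S   [S ::= A]
(([[[]]])A)S ⇒ (([[[]]])[S])S   [A ::= [ S ]]
(([[[]]])[S])S ⇒ (([[[]]])[()])S   [S ::= ( )]
(([[[]]])[()])S ⇒ (([[[]]])[()])()   [S ::= ( )]

S⇒(S)S⇒((S)S)S⇒((A)S)S⇒(([S])S)S⇒(([A])S)S⇒(([[S]])S)S⇒(([[A]])S)S⇒(([[[]]])S)S⇒(([[[]]])A)S⇒(([[[]]])[S])S⇒(([[[]]])[()])S⇒(([[[]]])[()])()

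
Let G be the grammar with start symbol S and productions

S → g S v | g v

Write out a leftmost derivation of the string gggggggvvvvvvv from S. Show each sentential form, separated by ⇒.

S ⇒ gSv ⇒ ggSvv ⇒ gggSvvv ⇒ ggggSvvvv ⇒ gggggSvvvvv ⇒ ggggggSvvvvvv ⇒ gggggggvvvvvvv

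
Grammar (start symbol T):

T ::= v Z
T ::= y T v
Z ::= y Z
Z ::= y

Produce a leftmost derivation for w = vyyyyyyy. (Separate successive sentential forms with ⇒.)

T ⇒ vZ ⇒ vyZ ⇒ vyyZ ⇒ vyyyZ ⇒ vyyyyZ ⇒ vyyyyyZ ⇒ vyyyyyyZ ⇒ vyyyyyyy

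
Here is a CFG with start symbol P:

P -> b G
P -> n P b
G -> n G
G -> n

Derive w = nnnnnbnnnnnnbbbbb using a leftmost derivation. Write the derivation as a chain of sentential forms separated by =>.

P => nPb   [P -> n P b]
nPb => nnPbb   [P -> n P b]
nnPbb => nnnPbbb   [P -> n P b]
nnnPbbb => nnnnPbbbb   [P -> n P b]
nnnnPbbbb => nnnnnPbbbbb   [P -> n P b]
nnnnnPbbbbb => nnnnnbGbbbbb   [P -> b G]
nnnnnbGbbbbb => nnnnnbnGbbbbb   [G -> n G]
nnnnnbnGbbbbb => nnnnnbnnGbbbbb   [G -> n G]
nnnnnbnnGbbbbb => nnnnnbnnnGbbbbb   [G -> n G]
nnnnnbnnnGbbbbb => nnnnnbnnnnGbbbbb   [G -> n G]
nnnnnbnnnnGbbbbb => nnnnnbnnnnnGbbbbb   [G -> n G]
nnnnnbnnnnnGbbbbb => nnnnnbnnnnnnbbbbb   [G -> n]

P => nPb => nnPbb => nnnPbbb => nnnnPbbbb => nnnnnPbbbbb => nnnnnbGbbbbb => nnnnnbnGbbbbb => nnnnnbnnGbbbbb => nnnnnbnnnGbbbbb => nnnnnbnnnnGbbbbb => nnnnnbnnnnnGbbbbb => nnnnnbnnnnnnbbbbb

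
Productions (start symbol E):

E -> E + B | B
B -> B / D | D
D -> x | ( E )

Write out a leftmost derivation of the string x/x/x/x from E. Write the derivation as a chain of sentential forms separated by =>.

E => B => B/D => B/D/D => B/D/D/D => D/D/D/D => x/D/D/D => x/x/D/D => x/x/x/D => x/x/x/x

E => B   [E -> B]
B => B/D   [B -> B / D]
B/D => B/D/D   [B -> B / D]
B/D/D => B/D/D/D   [B -> B / D]
B/D/D/D => D/D/D/D   [B -> D]
D/D/D/D => x/D/D/D   [D -> x]
x/D/D/D => x/x/D/D   [D -> x]
x/x/D/D => x/x/x/D   [D -> x]
x/x/x/D => x/x/x/x   [D -> x]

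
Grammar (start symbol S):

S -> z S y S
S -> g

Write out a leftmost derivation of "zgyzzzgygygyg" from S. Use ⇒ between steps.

S⇒zSyS⇒zgyS⇒zgyzSyS⇒zgyzzSySyS⇒zgyzzzSySySyS⇒zgyzzzgySySyS⇒zgyzzzgygySyS⇒zgyzzzgygygyS⇒zgyzzzgygygyg

S ⇒ zSyS   [S -> z S y S]
zSyS ⇒ zgyS   [S -> g]
zgyS ⇒ zgyzSyS   [S -> z S y S]
zgyzSyS ⇒ zgyzzSySyS   [S -> z S y S]
zgyzzSySyS ⇒ zgyzzzSySySyS   [S -> z S y S]
zgyzzzSySySyS ⇒ zgyzzzgySySyS   [S -> g]
zgyzzzgySySyS ⇒ zgyzzzgygySyS   [S -> g]
zgyzzzgygySyS ⇒ zgyzzzgygygyS   [S -> g]
zgyzzzgygygyS ⇒ zgyzzzgygygyg   [S -> g]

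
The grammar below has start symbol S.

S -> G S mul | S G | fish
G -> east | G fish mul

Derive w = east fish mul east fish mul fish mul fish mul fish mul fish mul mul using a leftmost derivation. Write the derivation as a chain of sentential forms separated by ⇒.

S ⇒ G S mul ⇒ G fish mul S mul ⇒ east fish mul S mul ⇒ east fish mul G S mul mul ⇒ east fish mul G fish mul S mul mul ⇒ east fish mul G fish mul fish mul S mul mul ⇒ east fish mul G fish mul fish mul fish mul S mul mul ⇒ east fish mul G fish mul fish mul fish mul fish mul S mul mul ⇒ east fish mul east fish mul fish mul fish mul fish mul S mul mul ⇒ east fish mul east fish mul fish mul fish mul fish mul fish mul mul

S ⇒ G S mul   [S -> G S mul]
G S mul ⇒ G fish mul S mul   [G -> G fish mul]
G fish mul S mul ⇒ east fish mul S mul   [G -> east]
east fish mul S mul ⇒ east fish mul G S mul mul   [S -> G S mul]
east fish mul G S mul mul ⇒ east fish mul G fish mul S mul mul   [G -> G fish mul]
east fish mul G fish mul S mul mul ⇒ east fish mul G fish mul fish mul S mul mul   [G -> G fish mul]
east fish mul G fish mul fish mul S mul mul ⇒ east fish mul G fish mul fish mul fish mul S mul mul   [G -> G fish mul]
east fish mul G fish mul fish mul fish mul S mul mul ⇒ east fish mul G fish mul fish mul fish mul fish mul S mul mul   [G -> G fish mul]
east fish mul G fish mul fish mul fish mul fish mul S mul mul ⇒ east fish mul east fish mul fish mul fish mul fish mul S mul mul   [G -> east]
east fish mul east fish mul fish mul fish mul fish mul S mul mul ⇒ east fish mul east fish mul fish mul fish mul fish mul fish mul mul   [S -> fish]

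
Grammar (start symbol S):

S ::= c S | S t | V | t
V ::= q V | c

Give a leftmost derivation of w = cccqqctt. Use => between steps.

S=>cS=>ccS=>cccS=>cccSt=>cccStt=>cccVtt=>cccqVtt=>cccqqVtt=>cccqqctt

S => cS   [S ::= c S]
cS => ccS   [S ::= c S]
ccS => cccS   [S ::= c S]
cccS => cccSt   [S ::= S t]
cccSt => cccStt   [S ::= S t]
cccStt => cccVtt   [S ::= V]
cccVtt => cccqVtt   [V ::= q V]
cccqVtt => cccqqVtt   [V ::= q V]
cccqqVtt => cccqqctt   [V ::= c]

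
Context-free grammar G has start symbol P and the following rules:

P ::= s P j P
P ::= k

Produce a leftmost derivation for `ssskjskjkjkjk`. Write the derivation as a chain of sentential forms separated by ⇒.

P ⇒ sPjP ⇒ ssPjPjP ⇒ sssPjPjPjP ⇒ ssskjPjPjP ⇒ ssskjsPjPjPjP ⇒ ssskjskjPjPjP ⇒ ssskjskjkjPjP ⇒ ssskjskjkjkjP ⇒ ssskjskjkjkjk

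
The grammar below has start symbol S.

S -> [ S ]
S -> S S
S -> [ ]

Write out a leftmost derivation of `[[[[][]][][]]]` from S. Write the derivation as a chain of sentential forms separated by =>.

S => [S]   [S -> [ S ]]
[S] => [[S]]   [S -> [ S ]]
[[S]] => [[SS]]   [S -> S S]
[[SS]] => [[SSS]]   [S -> S S]
[[SSS]] => [[[S]SS]]   [S -> [ S ]]
[[[S]SS]] => [[[SS]SS]]   [S -> S S]
[[[SS]SS]] => [[[[]S]SS]]   [S -> [ ]]
[[[[]S]SS]] => [[[[][]]SS]]   [S -> [ ]]
[[[[][]]SS]] => [[[[][]][]S]]   [S -> [ ]]
[[[[][]][]S]] => [[[[][]][][]]]   [S -> [ ]]

S => [S] => [[S]] => [[SS]] => [[SSS]] => [[[S]SS]] => [[[SS]SS]] => [[[[]S]SS]] => [[[[][]]SS]] => [[[[][]][]S]] => [[[[][]][][]]]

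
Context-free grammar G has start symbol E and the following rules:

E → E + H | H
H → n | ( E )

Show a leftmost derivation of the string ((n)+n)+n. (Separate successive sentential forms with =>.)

E => E+H => H+H => (E)+H => (E+H)+H => (H+H)+H => ((E)+H)+H => ((H)+H)+H => ((n)+H)+H => ((n)+n)+H => ((n)+n)+n

E => E+H   [E → E + H]
E+H => H+H   [E → H]
H+H => (E)+H   [H → ( E )]
(E)+H => (E+H)+H   [E → E + H]
(E+H)+H => (H+H)+H   [E → H]
(H+H)+H => ((E)+H)+H   [H → ( E )]
((E)+H)+H => ((H)+H)+H   [E → H]
((H)+H)+H => ((n)+H)+H   [H → n]
((n)+H)+H => ((n)+n)+H   [H → n]
((n)+n)+H => ((n)+n)+n   [H → n]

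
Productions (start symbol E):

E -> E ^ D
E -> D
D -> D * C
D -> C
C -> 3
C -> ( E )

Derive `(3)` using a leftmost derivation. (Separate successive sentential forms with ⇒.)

E ⇒ D   [E -> D]
D ⇒ C   [D -> C]
C ⇒ (E)   [C -> ( E )]
(E) ⇒ (D)   [E -> D]
(D) ⇒ (C)   [D -> C]
(C) ⇒ (3)   [C -> 3]

E⇒D⇒C⇒(E)⇒(D)⇒(C)⇒(3)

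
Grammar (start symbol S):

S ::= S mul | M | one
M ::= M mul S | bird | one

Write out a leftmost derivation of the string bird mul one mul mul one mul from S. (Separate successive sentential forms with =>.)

S => S mul => M mul => M mul S mul => M mul S mul S mul => bird mul S mul S mul => bird mul S mul mul S mul => bird mul M mul mul S mul => bird mul one mul mul S mul => bird mul one mul mul one mul

S => S mul   [S ::= S mul]
S mul => M mul   [S ::= M]
M mul => M mul S mul   [M ::= M mul S]
M mul S mul => M mul S mul S mul   [M ::= M mul S]
M mul S mul S mul => bird mul S mul S mul   [M ::= bird]
bird mul S mul S mul => bird mul S mul mul S mul   [S ::= S mul]
bird mul S mul mul S mul => bird mul M mul mul S mul   [S ::= M]
bird mul M mul mul S mul => bird mul one mul mul S mul   [M ::= one]
bird mul one mul mul S mul => bird mul one mul mul one mul   [S ::= one]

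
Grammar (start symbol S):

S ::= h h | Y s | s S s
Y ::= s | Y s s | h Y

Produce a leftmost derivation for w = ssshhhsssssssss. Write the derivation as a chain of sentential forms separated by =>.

S => sSs => ssSss => sssSsss => sssYssss => sssYssssss => sssYssssssss => ssshYssssssss => ssshhYssssssss => ssshhhYssssssss => ssshhhsssssssss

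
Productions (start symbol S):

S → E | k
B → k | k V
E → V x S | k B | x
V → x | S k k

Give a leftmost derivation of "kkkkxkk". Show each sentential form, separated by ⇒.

S ⇒ E   [S → E]
E ⇒ kB   [E → k B]
kB ⇒ kkV   [B → k V]
kkV ⇒ kkSkk   [V → S k k]
kkSkk ⇒ kkEkk   [S → E]
kkEkk ⇒ kkkBkk   [E → k B]
kkkBkk ⇒ kkkkVkk   [B → k V]
kkkkVkk ⇒ kkkkxkk   [V → x]

S ⇒ E ⇒ kB ⇒ kkV ⇒ kkSkk ⇒ kkEkk ⇒ kkkBkk ⇒ kkkkVkk ⇒ kkkkxkk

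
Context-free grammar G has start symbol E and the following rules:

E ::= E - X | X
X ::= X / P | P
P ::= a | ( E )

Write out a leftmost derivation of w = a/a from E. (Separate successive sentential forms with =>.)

E=>X=>X/P=>P/P=>a/P=>a/a

E => X   [E ::= X]
X => X/P   [X ::= X / P]
X/P => P/P   [X ::= P]
P/P => a/P   [P ::= a]
a/P => a/a   [P ::= a]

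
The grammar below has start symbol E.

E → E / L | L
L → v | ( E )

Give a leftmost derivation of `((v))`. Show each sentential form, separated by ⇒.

E ⇒ L ⇒ (E) ⇒ (L) ⇒ ((E)) ⇒ ((L)) ⇒ ((v))

E ⇒ L   [E → L]
L ⇒ (E)   [L → ( E )]
(E) ⇒ (L)   [E → L]
(L) ⇒ ((E))   [L → ( E )]
((E)) ⇒ ((L))   [E → L]
((L)) ⇒ ((v))   [L → v]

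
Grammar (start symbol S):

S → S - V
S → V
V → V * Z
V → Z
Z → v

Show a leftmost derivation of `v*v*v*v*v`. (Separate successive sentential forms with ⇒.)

S⇒V⇒V*Z⇒V*Z*Z⇒V*Z*Z*Z⇒V*Z*Z*Z*Z⇒Z*Z*Z*Z*Z⇒v*Z*Z*Z*Z⇒v*v*Z*Z*Z⇒v*v*v*Z*Z⇒v*v*v*v*Z⇒v*v*v*v*v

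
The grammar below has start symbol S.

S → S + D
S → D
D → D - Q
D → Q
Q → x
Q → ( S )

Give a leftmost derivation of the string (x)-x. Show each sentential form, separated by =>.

S => D   [S → D]
D => D-Q   [D → D - Q]
D-Q => Q-Q   [D → Q]
Q-Q => (S)-Q   [Q → ( S )]
(S)-Q => (D)-Q   [S → D]
(D)-Q => (Q)-Q   [D → Q]
(Q)-Q => (x)-Q   [Q → x]
(x)-Q => (x)-x   [Q → x]

S=>D=>D-Q=>Q-Q=>(S)-Q=>(D)-Q=>(Q)-Q=>(x)-Q=>(x)-x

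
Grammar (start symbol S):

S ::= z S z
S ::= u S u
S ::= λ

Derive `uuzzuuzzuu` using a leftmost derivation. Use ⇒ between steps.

S ⇒ uSu ⇒ uuSuu ⇒ uuzSzuu ⇒ uuzzSzzuu ⇒ uuzzuSuzzuu ⇒ uuzzuuzzuu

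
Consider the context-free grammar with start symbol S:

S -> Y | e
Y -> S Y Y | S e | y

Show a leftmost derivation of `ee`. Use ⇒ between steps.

S ⇒ Y   [S -> Y]
Y ⇒ Se   [Y -> S e]
Se ⇒ ee   [S -> e]

S ⇒ Y ⇒ Se ⇒ ee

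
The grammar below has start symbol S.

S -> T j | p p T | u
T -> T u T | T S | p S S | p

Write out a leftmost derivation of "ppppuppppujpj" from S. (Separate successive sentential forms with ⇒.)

S ⇒ ppT ⇒ pppSS ⇒ pppTjS ⇒ pppTuTjS ⇒ ppppuTjS ⇒ ppppupSSjS ⇒ ppppupppTSjS ⇒ ppppuppppSjS ⇒ ppppuppppujS ⇒ ppppuppppujTj ⇒ ppppuppppujpj

S ⇒ ppT   [S -> p p T]
ppT ⇒ pppSS   [T -> p S S]
pppSS ⇒ pppTjS   [S -> T j]
pppTjS ⇒ pppTuTjS   [T -> T u T]
pppTuTjS ⇒ ppppuTjS   [T -> p]
ppppuTjS ⇒ ppppupSSjS   [T -> p S S]
ppppupSSjS ⇒ ppppupppTSjS   [S -> p p T]
ppppupppTSjS ⇒ ppppuppppSjS   [T -> p]
ppppuppppSjS ⇒ ppppuppppujS   [S -> u]
ppppuppppujS ⇒ ppppuppppujTj   [S -> T j]
ppppuppppujTj ⇒ ppppuppppujpj   [T -> p]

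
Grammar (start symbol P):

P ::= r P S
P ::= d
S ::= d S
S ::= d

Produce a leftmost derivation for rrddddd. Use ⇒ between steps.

P ⇒ rPS   [P ::= r P S]
rPS ⇒ rrPSS   [P ::= r P S]
rrPSS ⇒ rrdSS   [P ::= d]
rrdSS ⇒ rrddSS   [S ::= d S]
rrddSS ⇒ rrdddSS   [S ::= d S]
rrdddSS ⇒ rrddddS   [S ::= d]
rrddddS ⇒ rrddddd   [S ::= d]

P ⇒ rPS ⇒ rrPSS ⇒ rrdSS ⇒ rrddSS ⇒ rrdddSS ⇒ rrddddS ⇒ rrddddd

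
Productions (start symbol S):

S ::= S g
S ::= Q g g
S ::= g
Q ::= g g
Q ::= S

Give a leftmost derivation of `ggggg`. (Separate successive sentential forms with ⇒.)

S⇒Qgg⇒Sgg⇒Qgggg⇒Sgggg⇒ggggg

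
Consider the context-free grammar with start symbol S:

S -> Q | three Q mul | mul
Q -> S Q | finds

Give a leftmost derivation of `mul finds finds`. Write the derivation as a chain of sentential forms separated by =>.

S => Q => S Q => mul Q => mul S Q => mul Q Q => mul finds Q => mul finds finds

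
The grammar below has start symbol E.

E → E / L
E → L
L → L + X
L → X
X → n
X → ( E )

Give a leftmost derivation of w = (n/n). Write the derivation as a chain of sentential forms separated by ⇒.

E ⇒ L   [E → L]
L ⇒ X   [L → X]
X ⇒ (E)   [X → ( E )]
(E) ⇒ (E/L)   [E → E / L]
(E/L) ⇒ (L/L)   [E → L]
(L/L) ⇒ (X/L)   [L → X]
(X/L) ⇒ (n/L)   [X → n]
(n/L) ⇒ (n/X)   [L → X]
(n/X) ⇒ (n/n)   [X → n]

E ⇒ L ⇒ X ⇒ (E) ⇒ (E/L) ⇒ (L/L) ⇒ (X/L) ⇒ (n/L) ⇒ (n/X) ⇒ (n/n)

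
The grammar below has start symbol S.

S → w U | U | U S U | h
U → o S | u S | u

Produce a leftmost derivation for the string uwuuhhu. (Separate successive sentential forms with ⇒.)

S ⇒ U   [S → U]
U ⇒ uS   [U → u S]
uS ⇒ uwU   [S → w U]
uwU ⇒ uwuS   [U → u S]
uwuS ⇒ uwuUSU   [S → U S U]
uwuUSU ⇒ uwuuSSU   [U → u S]
uwuuSSU ⇒ uwuuhSU   [S → h]
uwuuhSU ⇒ uwuuhhU   [S → h]
uwuuhhU ⇒ uwuuhhu   [U → u]

S⇒U⇒uS⇒uwU⇒uwuS⇒uwuUSU⇒uwuuSSU⇒uwuuhSU⇒uwuuhhU⇒uwuuhhu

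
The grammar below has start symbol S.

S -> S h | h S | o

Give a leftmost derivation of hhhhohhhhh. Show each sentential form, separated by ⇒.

S⇒Sh⇒hSh⇒hShh⇒hhShh⇒hhhShh⇒hhhhShh⇒hhhhShhh⇒hhhhShhhh⇒hhhhShhhhh⇒hhhhohhhhh

S ⇒ Sh   [S -> S h]
Sh ⇒ hSh   [S -> h S]
hSh ⇒ hShh   [S -> S h]
hShh ⇒ hhShh   [S -> h S]
hhShh ⇒ hhhShh   [S -> h S]
hhhShh ⇒ hhhhShh   [S -> h S]
hhhhShh ⇒ hhhhShhh   [S -> S h]
hhhhShhh ⇒ hhhhShhhh   [S -> S h]
hhhhShhhh ⇒ hhhhShhhhh   [S -> S h]
hhhhShhhhh ⇒ hhhhohhhhh   [S -> o]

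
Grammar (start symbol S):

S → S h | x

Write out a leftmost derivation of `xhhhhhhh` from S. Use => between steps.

S => Sh => Shh => Shhh => Shhhh => Shhhhh => Shhhhhh => Shhhhhhh => xhhhhhhh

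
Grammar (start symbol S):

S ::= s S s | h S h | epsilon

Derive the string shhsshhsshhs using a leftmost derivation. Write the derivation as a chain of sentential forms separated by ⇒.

S ⇒ sSs ⇒ shShs ⇒ shhShhs ⇒ shhsSshhs ⇒ shhssSsshhs ⇒ shhsshShsshhs ⇒ shhsshhsshhs

S ⇒ sSs   [S ::= s S s]
sSs ⇒ shShs   [S ::= h S h]
shShs ⇒ shhShhs   [S ::= h S h]
shhShhs ⇒ shhsSshhs   [S ::= s S s]
shhsSshhs ⇒ shhssSsshhs   [S ::= s S s]
shhssSsshhs ⇒ shhsshShsshhs   [S ::= h S h]
shhsshShsshhs ⇒ shhsshhsshhs   [S ::= epsilon]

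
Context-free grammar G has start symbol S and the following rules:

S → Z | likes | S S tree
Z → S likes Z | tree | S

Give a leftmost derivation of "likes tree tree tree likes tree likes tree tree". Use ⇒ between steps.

S ⇒ S S tree ⇒ likes S tree ⇒ likes S S tree tree ⇒ likes Z S tree tree ⇒ likes S likes Z S tree tree ⇒ likes S S tree likes Z S tree tree ⇒ likes Z S tree likes Z S tree tree ⇒ likes tree S tree likes Z S tree tree ⇒ likes tree Z tree likes Z S tree tree ⇒ likes tree tree tree likes Z S tree tree ⇒ likes tree tree tree likes tree S tree tree ⇒ likes tree tree tree likes tree likes tree tree

S ⇒ S S tree   [S → S S tree]
S S tree ⇒ likes S tree   [S → likes]
likes S tree ⇒ likes S S tree tree   [S → S S tree]
likes S S tree tree ⇒ likes Z S tree tree   [S → Z]
likes Z S tree tree ⇒ likes S likes Z S tree tree   [Z → S likes Z]
likes S likes Z S tree tree ⇒ likes S S tree likes Z S tree tree   [S → S S tree]
likes S S tree likes Z S tree tree ⇒ likes Z S tree likes Z S tree tree   [S → Z]
likes Z S tree likes Z S tree tree ⇒ likes tree S tree likes Z S tree tree   [Z → tree]
likes tree S tree likes Z S tree tree ⇒ likes tree Z tree likes Z S tree tree   [S → Z]
likes tree Z tree likes Z S tree tree ⇒ likes tree tree tree likes Z S tree tree   [Z → tree]
likes tree tree tree likes Z S tree tree ⇒ likes tree tree tree likes tree S tree tree   [Z → tree]
likes tree tree tree likes tree S tree tree ⇒ likes tree tree tree likes tree likes tree tree   [S → likes]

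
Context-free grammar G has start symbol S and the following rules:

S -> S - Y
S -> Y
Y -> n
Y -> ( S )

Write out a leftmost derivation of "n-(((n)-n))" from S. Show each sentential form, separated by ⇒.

S ⇒ S-Y   [S -> S - Y]
S-Y ⇒ Y-Y   [S -> Y]
Y-Y ⇒ n-Y   [Y -> n]
n-Y ⇒ n-(S)   [Y -> ( S )]
n-(S) ⇒ n-(Y)   [S -> Y]
n-(Y) ⇒ n-((S))   [Y -> ( S )]
n-((S)) ⇒ n-((S-Y))   [S -> S - Y]
n-((S-Y)) ⇒ n-((Y-Y))   [S -> Y]
n-((Y-Y)) ⇒ n-(((S)-Y))   [Y -> ( S )]
n-(((S)-Y)) ⇒ n-(((Y)-Y))   [S -> Y]
n-(((Y)-Y)) ⇒ n-(((n)-Y))   [Y -> n]
n-(((n)-Y)) ⇒ n-(((n)-n))   [Y -> n]

S⇒S-Y⇒Y-Y⇒n-Y⇒n-(S)⇒n-(Y)⇒n-((S))⇒n-((S-Y))⇒n-((Y-Y))⇒n-(((S)-Y))⇒n-(((Y)-Y))⇒n-(((n)-Y))⇒n-(((n)-n))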